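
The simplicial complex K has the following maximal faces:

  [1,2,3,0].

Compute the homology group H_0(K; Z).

H_0 ≅ Z.

Fix the vertex order 0 < 1 < 2 < 3 and write every simplex with vertices in increasing order. Then dim K = 3 and the simplices of K are:

  0-simplices (4): [0], [1], [2], [3]
  1-simplices (6): [0,1], [0,2], [0,3], [1,2], [1,3], [2,3]
  2-simplices (4): [0,1,2], [0,1,3], [0,2,3], [1,2,3]
  3-simplices (1): [0,1,2,3]

giving chain groups C_0 ≅ Z^4, C_1 ≅ Z^6, C_2 ≅ Z^4, C_3 ≅ Z^1.

The boundary map ∂_1: C_1 → C_0 sends each edge [p,q] (with p < q) to q − p. For instance
  ∂[0,1] = [1] − [0].
The 4×6 boundary matrix has rank 3 and Smith normal form diag(1,1,1).

The boundary map ∂_2: C_2 → C_1 maps a triangle to the signed sum of its edges. For instance
  ∂[0,1,2] = [1,2] − [0,2] + [0,1],
  ∂[1,2,3] = [2,3] − [1,3] + [1,2].
This gives a 6×4 integer matrix of rank 3; reducing to Smith normal form yields diagonal entries (1,1,1).

∂_3: C_3 → C_2 sends each 3-simplex σ to the alternating sum Σ_i (−1)^i (σ with its i-th vertex removed). For instance
  ∂[0,1,2,3] = [1,2,3] − [0,2,3] + [0,1,3] − [0,1,2].
As a 4×1 matrix over Z this has rank 1, with invariant factors (1).

Now H_k = ker ∂_k / im ∂_{k+1}, so:

  H_0: rank C_0 − rank ∂_1 = 4 − 3 = 1, and the invariant factors of ∂_1 are all 1, so H_0 = Z.

(K is a triangulation of the 3-simplex.)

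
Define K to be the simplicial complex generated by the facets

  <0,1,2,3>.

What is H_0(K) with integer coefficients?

H_0 ≅ Z.

We work with the vertex ordering 0 < 1 < 2 < 3. The simplices of K, each written with vertices in increasing order, are:

  0-simplices (4): [0], [1], [2], [3]
  1-simplices (6): [0,1], [0,2], [0,3], [1,2], [1,3], [2,3]
  2-simplices (4): [0,1,2], [0,1,3], [0,2,3], [1,2,3]
  3-simplices (1): [0,1,2,3]

so the chain groups are C_0 ≅ Z^4, C_1 ≅ Z^6, C_2 ≅ Z^4, C_3 ≅ Z^1.

The boundary map ∂_1: C_1 → C_0 maps an edge to its endpoints' difference, ∂[p,q] = q − p.
As a 4×6 matrix over Z this has rank 3, with invariant factors (1,1,1).

∂_2: C_2 → C_1 sends each 2-simplex [p,q,r] to [q,r] − [p,r] + [p,q]. For instance
  ∂[0,1,2] = [1,2] − [0,2] + [0,1],
  ∂[0,2,3] = [2,3] − [0,3] + [0,2].
As a 6×4 matrix over Z this has rank 3, with invariant factors (1,1,1).

∂_3: C_3 → C_2 sends each 3-simplex σ to the alternating sum Σ_i (−1)^i (σ with its i-th vertex removed). For instance
  ∂[0,1,2,3] = [1,2,3] − [0,2,3] + [0,1,3] − [0,1,2].
The 4×1 boundary matrix has rank 1 and Smith normal form diag(1).

Reading off H_k = ker ∂_k / im ∂_{k+1}:

  H_0: rank C_0 − rank ∂_1 = 4 − 3 = 1, and the invariant factors of ∂_1 are all 1, so H_0 ≅ Z.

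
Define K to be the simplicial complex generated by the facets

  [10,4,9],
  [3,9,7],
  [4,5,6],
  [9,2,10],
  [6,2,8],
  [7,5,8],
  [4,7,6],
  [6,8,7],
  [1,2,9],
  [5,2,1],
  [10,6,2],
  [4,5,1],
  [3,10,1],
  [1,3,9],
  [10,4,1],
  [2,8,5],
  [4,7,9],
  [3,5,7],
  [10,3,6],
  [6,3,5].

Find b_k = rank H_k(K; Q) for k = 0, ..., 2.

Order the vertices as 1 < 2 < 3 < 4 < 5 < 6 < 7 < 8 < 9 < 10. Listing each simplex with vertices in this order, K has dimension 2 with simplices:

  0-simplices (10): [1], [2], [3], [4], [5], [6], [7], [8], [9], [10]
  1-simplices (30): (30 of them)
  2-simplices (20): (20 of them)

Hence C_0 ≅ Z^10, C_1 ≅ Z^30, C_2 ≅ Z^20.

∂_1: C_1 → C_0 sends each edge [p,q] (with p < q) to q − p.
As a 10×30 matrix over Z this has rank 9, with invariant factors (1,1,1,1,1,1,1,1,1).

∂_2: C_2 → C_1 sends each 2-simplex [p,q,r] to [q,r] − [p,r] + [p,q]. For instance
  ∂[3,5,7] = [5,7] − [3,7] + [3,5],
  ∂[5,7,8] = [7,8] − [5,8] + [5,7].
As a 30×20 matrix over Z this has rank 20, with invariant factors (1,1,1,1,1,1,1,1,1,1,1,1,1,1,1,1,1,1,1,2).

Reading off H_k = ker ∂_k / im ∂_{k+1}:

  H_0: rank C_0 − rank ∂_1 = 10 − 9 = 1, and the invariant factors of ∂_1 are all 1, so H_0 ≅ Z.
  H_1: rank ker ∂_1 − rank ∂_2 = (30 − 9) − 20 = 1, and ∂_2 has invariant factor 2 > 1, so H_1 ≅ Z × Z/2.
  H_2: rank ker ∂_2 − rank ∂_3 = (20 − 20) − 0 = 0, and there is no ∂_3, so H_2 ≅ 0.

As a check, the Euler characteristic is 10 − 30 + 20 = 0, which agrees with 1 − 1 + 0 = 0.

Hence the Betti numbers are b_0 = 1, b_1 = 1, b_2 = 0.

b_0 = 1, b_1 = 1, b_2 = 0.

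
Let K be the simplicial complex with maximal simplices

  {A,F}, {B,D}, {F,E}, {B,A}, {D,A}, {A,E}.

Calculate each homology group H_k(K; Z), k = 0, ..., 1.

K has 5 vertices, 6 edges.
rank ∂_0 = 0, rank ∂_1 = 4 ⇒ b_0 = 5 − 0 − 4 = 1; all invariant factors of ∂_1 are 1 so no torsion. So H_0 ≅ Z.
rank ∂_1 = 4, rank ∂_2 = 0 ⇒ b_1 = 6 − 4 − 0 = 2. So H_1 ≅ Z^2.

H_0 = Z,  H_1 = Z^2.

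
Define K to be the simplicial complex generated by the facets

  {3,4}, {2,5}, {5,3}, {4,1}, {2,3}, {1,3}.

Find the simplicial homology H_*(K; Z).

H_0 = Z,  H_1 = Z^2.

K has 5 vertices, 6 edges.
rank ∂_0 = 0, rank ∂_1 = 4 ⇒ b_0 = 5 − 0 − 4 = 1; all invariant factors of ∂_1 are 1 so no torsion. So H_0 ≅ Z.
rank ∂_1 = 4, rank ∂_2 = 0 ⇒ b_1 = 6 − 4 − 0 = 2. So H_1 ≅ Z^2.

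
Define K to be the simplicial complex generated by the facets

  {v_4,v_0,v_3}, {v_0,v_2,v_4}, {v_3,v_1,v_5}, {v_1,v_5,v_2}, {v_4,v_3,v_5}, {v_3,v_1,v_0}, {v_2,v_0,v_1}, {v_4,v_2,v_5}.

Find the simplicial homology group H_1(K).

Order the vertices as v_0 < v_1 < v_2 < v_3 < v_4 < v_5. Listing each simplex with vertices in this order, K has dimension 2 with simplices:

  0-simplices (6): [v_0], [v_1], [v_2], [v_3], [v_4], [v_5]
  1-simplices (12): [v_0,v_1], [v_0,v_2], [v_0,v_3], [v_0,v_4], [v_1,v_2], [v_1,v_3], [v_1,v_5], [v_2,v_4], [v_2,v_5], [v_3,v_4], [v_3,v_5], [v_4,v_5]
  2-simplices (8): [v_0,v_1,v_2], [v_0,v_1,v_3], [v_0,v_2,v_4], [v_0,v_3,v_4], [v_1,v_2,v_5], [v_1,v_3,v_5], [v_2,v_4,v_5], [v_3,v_4,v_5]

Hence C_0 ≅ Z^6, C_1 ≅ Z^12, C_2 ≅ Z^8.

Boundary ∂_1: C_1 → C_0 maps an edge to its endpoints' difference, ∂[p,q] = q − p. For instance
  ∂[v_2,v_4] = [v_4] − [v_2].
The resulting 6×12 matrix has rank 5, and its Smith normal form has invariant factors (1,1,1,1,1).

Boundary ∂_2: C_2 → C_1 maps a triangle to the signed sum of its edges. For instance
  ∂[v_0,v_3,v_4] = [v_3,v_4] − [v_0,v_4] + [v_0,v_3],
  ∂[v_3,v_4,v_5] = [v_4,v_5] − [v_3,v_5] + [v_3,v_4].
This gives a 12×8 integer matrix of rank 7; reducing to Smith normal form yields diagonal entries (1,1,1,1,1,1,1).

Reading off H_k = ker ∂_k / im ∂_{k+1}:

  H_1: rank ker ∂_1 − rank ∂_2 = (12 − 5) − 7 = 0, and the invariant factors of ∂_2 are all 1, so H_1 ≅ 0.

(K is a triangulation of the 2-sphere S^2.)

H_1 = 0.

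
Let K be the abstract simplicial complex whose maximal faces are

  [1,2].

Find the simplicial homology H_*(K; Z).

We work with the vertex ordering 1 < 2. The simplices of K, each written with vertices in increasing order, are:

  0-simplices (2): [1], [2]
  1-simplices (1): [1,2]

so the chain groups are C_0 ≅ Z^2, C_1 ≅ Z^1.

∂_1: C_1 → C_0 maps an edge to its endpoints' difference, ∂[p,q] = q − p. For instance
  ∂[1,2] = [2] − [1].
The 2×1 boundary matrix has rank 1 and Smith normal form diag(1).

Reading off H_k = ker ∂_k / im ∂_{k+1}:

  H_0: rank C_0 − rank ∂_1 = 2 − 1 = 1, and the invariant factors of ∂_1 are all 1, so H_0 ≅ Z.
  H_1: rank ker ∂_1 − rank ∂_2 = (1 − 1) − 0 = 0, and there is no ∂_2, so H_1 ≅ 0.

As a check, the Euler characteristic is 2 − 1 = 1, which agrees with 1 − 0 = 1.

H_0 ≅ Z,  H_1 = 0.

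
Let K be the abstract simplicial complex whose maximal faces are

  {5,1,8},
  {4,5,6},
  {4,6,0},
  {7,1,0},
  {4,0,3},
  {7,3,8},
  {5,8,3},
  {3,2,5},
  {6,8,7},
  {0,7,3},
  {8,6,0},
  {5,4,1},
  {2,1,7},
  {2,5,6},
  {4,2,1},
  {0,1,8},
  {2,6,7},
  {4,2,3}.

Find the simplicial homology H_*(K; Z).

H_0 = Z,  H_1 = Z ⊕ Z/2,  H_2 = 0.

Fix the vertex order 0 < 1 < 2 < 3 < 4 < 5 < 6 < 7 < 8 and write every simplex with vertices in increasing order. Then dim K = 2 and the simplices of K are:

  0-simplices (9): [0], [1], [2], [3], [4], [5], [6], [7], [8]
  1-simplices (27): (27 of them)
  2-simplices (18): [0,1,7], [0,1,8], [0,3,4], [0,3,7], [0,4,6], [0,6,8], [1,2,4], [1,2,7], [1,4,5], [1,5,8], [2,3,4], [2,3,5], [2,5,6], [2,6,7], [3,5,8], [3,7,8], [4,5,6], [6,7,8]

giving chain groups C_0 ≅ Z^9, C_1 ≅ Z^27, C_2 ≅ Z^18.

Boundary ∂_1: C_1 → C_0 is given by ∂[p,q] = [q] − [p].
As a 9×27 matrix over Z this has rank 8, with invariant factors (1,1,1,1,1,1,1,1).

∂_2: C_2 → C_1 maps a triangle to the signed sum of its edges. For instance
  ∂[3,7,8] = [7,8] − [3,8] + [3,7],
  ∂[3,5,8] = [5,8] − [3,8] + [3,5].
The 27×18 boundary matrix has rank 18 and Smith normal form diag(1,1,1,1,1,1,1,1,1,1,1,1,1,1,1,1,1,2).

Now H_k = ker ∂_k / im ∂_{k+1}, so:

  H_0: rank C_0 − rank ∂_1 = 9 − 8 = 1, and the invariant factors of ∂_1 are all 1, so H_0 ≅ Z.
  H_1: rank ker ∂_1 − rank ∂_2 = (27 − 8) − 18 = 1, and ∂_2 has invariant factor 2 > 1, so H_1 ≅ Z ⊕ Z/2.
  H_2: rank ker ∂_2 − rank ∂_3 = (18 − 18) − 0 = 0, and there is no ∂_3, so H_2 ≅ 0.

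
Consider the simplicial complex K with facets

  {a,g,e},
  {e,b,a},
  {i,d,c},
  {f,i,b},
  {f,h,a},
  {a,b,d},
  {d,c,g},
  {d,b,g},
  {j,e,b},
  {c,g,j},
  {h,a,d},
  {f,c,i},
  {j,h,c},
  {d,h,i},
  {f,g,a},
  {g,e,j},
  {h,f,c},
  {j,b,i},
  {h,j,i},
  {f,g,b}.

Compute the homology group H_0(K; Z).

H_0 ≅ Z.

Fix the vertex order a < b < c < d < e < f < g < h < i < j and write every simplex with vertices in increasing order. Then dim K = 2 and the simplices of K are:

  0-simplices (10): a, b, c, d, e, f, g, h, i, j
  1-simplices (30): ab, ad, ae, af, ag, ah, bd, be, bf, bg, bi, bj, cd, cf, cg, ch, ci, cj, dg, dh, di, eg, ej, fg, fh, fi, gj, hi, hj, ij
  2-simplices (20): abd, abe, adh, aeg, afg, afh, bdg, bej, bfg, bfi, bij, cdg, cdi, cfh, cfi, cgj, chj, dhi, egj, hij

Hence C_0 ≅ Z^10, C_1 ≅ Z^30, C_2 ≅ Z^20.

The boundary map ∂_1: C_1 → C_0 sends each edge [p,q] (with p < q) to q − p.
As a 10×30 matrix over Z this has rank 9, with invariant factors (1,1,1,1,1,1,1,1,1).

Boundary ∂_2: C_2 → C_1 acts by ∂[p,q,r] = [q,r] − [p,r] + [p,q]. For instance
  ∂cdi = di − ci + cd,
  ∂cdg = dg − cg + cd.
As a 30×20 matrix over Z this has rank 20, with invariant factors (1,1,1,1,1,1,1,1,1,1,1,1,1,1,1,1,1,1,1,2).

Reading off H_k = ker ∂_k / im ∂_{k+1}:

  H_0: rank C_0 − rank ∂_1 = 10 − 9 = 1, and the invariant factors of ∂_1 are all 1, so H_0 = Z.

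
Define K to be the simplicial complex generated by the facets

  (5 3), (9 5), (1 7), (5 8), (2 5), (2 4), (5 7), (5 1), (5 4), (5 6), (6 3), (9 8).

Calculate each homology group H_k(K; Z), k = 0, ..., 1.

Order the vertices as 1 < 2 < 3 < 4 < 5 < 6 < 7 < 8 < 9. Listing each simplex with vertices in this order, K has dimension 1 with simplices:

  0-simplices (9): [1], [2], [3], [4], [5], [6], [7], [8], [9]
  1-simplices (12): [1,5], [1,7], [2,4], [2,5], [3,5], [3,6], [4,5], [5,6], [5,7], [5,8], [5,9], [8,9]

giving chain groups C_0 ≅ Z^9, C_1 ≅ Z^12.

Boundary ∂_1: C_1 → C_0 is given by ∂[p,q] = [q] − [p]. For instance
  ∂[4,5] = [5] − [4].
This gives a 9×12 integer matrix of rank 8; reducing to Smith normal form yields diagonal entries (1,1,1,1,1,1,1,1).

Computing H_k = (kernel of ∂_k) / (image of ∂_{k+1}):

  H_0: rank C_0 − rank ∂_1 = 9 − 8 = 1, and the invariant factors of ∂_1 are all 1, so H_0 = Z.
  H_1: rank ker ∂_1 − rank ∂_2 = (12 − 8) − 0 = 4, and there is no ∂_2, so H_1 = Z^4.

(K is a triangulation of a wedge of 4 circles.)

H_0 = Z,  H_1 = Z^4.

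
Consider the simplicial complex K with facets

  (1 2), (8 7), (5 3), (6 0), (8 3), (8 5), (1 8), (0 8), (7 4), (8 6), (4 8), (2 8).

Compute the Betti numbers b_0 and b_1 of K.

Order the vertices as 0 < 1 < 2 < 3 < 4 < 5 < 6 < 7 < 8. Listing each simplex with vertices in this order, K has dimension 1 with simplices:

  0-simplices (9): [0], [1], [2], [3], [4], [5], [6], [7], [8]
  1-simplices (12): [0,6], [0,8], [1,2], [1,8], [2,8], [3,5], [3,8], [4,7], [4,8], [5,8], [6,8], [7,8]

giving chain groups C_0 ≅ Z^9, C_1 ≅ Z^12.

Boundary ∂_1: C_1 → C_0 is given by ∂[p,q] = [q] − [p].
The 9×12 boundary matrix has rank 8 and Smith normal form diag(1,1,1,1,1,1,1,1).

Computing H_k = (kernel of ∂_k) / (image of ∂_{k+1}):

  H_0: rank C_0 − rank ∂_1 = 9 − 8 = 1, and the invariant factors of ∂_1 are all 1, so H_0 = Z.
  H_1: rank ker ∂_1 − rank ∂_2 = (12 − 8) − 0 = 4, and there is no ∂_2, so H_1 = Z^4.

(K is a triangulation of a wedge of 4 circles.)

Hence the Betti numbers are b_0 = 1, b_1 = 4.

b_0 = 1, b_1 = 4.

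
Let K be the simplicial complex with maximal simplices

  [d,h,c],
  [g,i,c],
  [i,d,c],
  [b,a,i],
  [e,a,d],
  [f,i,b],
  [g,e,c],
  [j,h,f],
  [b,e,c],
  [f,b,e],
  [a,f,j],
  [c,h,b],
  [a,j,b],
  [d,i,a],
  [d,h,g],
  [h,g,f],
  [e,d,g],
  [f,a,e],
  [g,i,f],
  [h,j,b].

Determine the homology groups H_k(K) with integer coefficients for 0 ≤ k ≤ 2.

Order the vertices as a < b < c < d < e < f < g < h < i < j. Listing each simplex with vertices in this order, K has dimension 2 with simplices:

  0-simplices (10): a, b, c, d, e, f, g, h, i, j
  1-simplices (30): ab, ad, ae, af, ai, aj, bc, be, bf, bh, bi, bj, cd, ce, cg, ch, ci, de, dg, dh, di, ef, eg, fg, fh, fi, fj, gh, gi, hj
  2-simplices (20): abi, abj, ade, adi, aef, afj, bce, bch, bef, bfi, bhj, cdh, cdi, ceg, cgi, deg, dgh, fgh, fgi, fhj

Hence C_0 ≅ Z^10, C_1 ≅ Z^30, C_2 ≅ Z^20.

Boundary ∂_1: C_1 → C_0 maps an edge to its endpoints' difference, ∂[p,q] = q − p. For instance
  ∂ad = d − a.
The resulting 10×30 matrix has rank 9, and its Smith normal form has invariant factors (1,1,1,1,1,1,1,1,1).

The boundary map ∂_2: C_2 → C_1 sends each 2-simplex [p,q,r] to [q,r] − [p,r] + [p,q]. For instance
  ∂cdh = dh − ch + cd,
  ∂dgh = gh − dh + dg.
This gives a 30×20 integer matrix of rank 20; reducing to Smith normal form yields diagonal entries (1,1,1,1,1,1,1,1,1,1,1,1,1,1,1,1,1,1,1,2).

Now H_k = ker ∂_k / im ∂_{k+1}, so:

  H_0: rank C_0 − rank ∂_1 = 10 − 9 = 1, and the invariant factors of ∂_1 are all 1, so H_0 = Z.
  H_1: rank ker ∂_1 − rank ∂_2 = (30 − 9) − 20 = 1, and ∂_2 has invariant factor 2 > 1, so H_1 = Z × Z/2.
  H_2: rank ker ∂_2 − rank ∂_3 = (20 − 20) − 0 = 0, and there is no ∂_3, so H_2 = 0.

As a check, the Euler characteristic is 10 − 30 + 20 = 0, which agrees with 1 − 1 + 0 = 0.
(K is a triangulation of the Klein bottle.)

H_0 ≅ Z,  H_1 ≅ Z × Z/2,  H_2 = 0.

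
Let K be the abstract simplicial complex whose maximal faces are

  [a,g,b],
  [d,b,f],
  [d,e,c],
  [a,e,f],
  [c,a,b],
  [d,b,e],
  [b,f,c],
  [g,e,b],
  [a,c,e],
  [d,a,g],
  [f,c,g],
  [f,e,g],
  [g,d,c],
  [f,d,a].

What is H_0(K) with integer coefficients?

H_0 = Z.

Order the vertices as a < b < c < d < e < f < g. Listing each simplex with vertices in this order, K has dimension 2 with simplices:

  0-simplices (7): a, b, c, d, e, f, g
  1-simplices (21): ab, ac, ad, ae, af, ag, bc, bd, be, bf, bg, cd, ce, cf, cg, de, df, dg, ef, eg, fg
  2-simplices (14): abc, abg, ace, adf, adg, aef, bcf, bde, bdf, beg, cde, cdg, cfg, efg

so the chain groups are C_0 ≅ Z^7, C_1 ≅ Z^21, C_2 ≅ Z^14.

Boundary ∂_1: C_1 → C_0 sends each edge [p,q] (with p < q) to q − p. For instance
  ∂dg = g − d.
This gives a 7×21 integer matrix of rank 6; reducing to Smith normal form yields diagonal entries (1,1,1,1,1,1).

∂_2: C_2 → C_1 maps a triangle to the signed sum of its edges. For instance
  ∂adg = dg − ag + ad,
  ∂efg = fg − eg + ef.
As a 21×14 matrix over Z this has rank 13, with invariant factors (1,1,1,1,1,1,1,1,1,1,1,1,1).

Now H_k = ker ∂_k / im ∂_{k+1}, so:

  H_0: rank C_0 − rank ∂_1 = 7 − 6 = 1, and the invariant factors of ∂_1 are all 1, so H_0 = Z.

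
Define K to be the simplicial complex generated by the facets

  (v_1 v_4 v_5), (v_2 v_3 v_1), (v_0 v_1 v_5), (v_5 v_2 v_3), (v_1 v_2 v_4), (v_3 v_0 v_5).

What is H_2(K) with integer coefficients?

H_2 = 0.

Fix the vertex order v_0 < v_1 < v_2 < v_3 < v_4 < v_5 and write every simplex with vertices in increasing order. Then dim K = 2 and the simplices of K are:

  0-simplices (6): [v_0], [v_1], [v_2], [v_3], [v_4], [v_5]
  1-simplices (12): [v_0,v_1], [v_0,v_3], [v_0,v_5], [v_1,v_2], [v_1,v_3], [v_1,v_4], [v_1,v_5], [v_2,v_3], [v_2,v_4], [v_2,v_5], [v_3,v_5], [v_4,v_5]
  2-simplices (6): [v_0,v_1,v_5], [v_0,v_3,v_5], [v_1,v_2,v_3], [v_1,v_2,v_4], [v_1,v_4,v_5], [v_2,v_3,v_5]

Hence C_0 ≅ Z^6, C_1 ≅ Z^12, C_2 ≅ Z^6.

∂_1: C_1 → C_0 maps an edge to its endpoints' difference, ∂[p,q] = q − p.
The resulting 6×12 matrix has rank 5, and its Smith normal form has invariant factors (1,1,1,1,1).

The boundary map ∂_2: C_2 → C_1 maps a triangle to the signed sum of its edges. For instance
  ∂[v_1,v_2,v_4] = [v_2,v_4] − [v_1,v_4] + [v_1,v_2],
  ∂[v_0,v_3,v_5] = [v_3,v_5] − [v_0,v_5] + [v_0,v_3].
The 12×6 boundary matrix has rank 6 and Smith normal form diag(1,1,1,1,1,1).

Now H_k = ker ∂_k / im ∂_{k+1}, so:

  H_2: rank ker ∂_2 − rank ∂_3 = (6 − 6) − 0 = 0, and there is no ∂_3, so H_2 = 0.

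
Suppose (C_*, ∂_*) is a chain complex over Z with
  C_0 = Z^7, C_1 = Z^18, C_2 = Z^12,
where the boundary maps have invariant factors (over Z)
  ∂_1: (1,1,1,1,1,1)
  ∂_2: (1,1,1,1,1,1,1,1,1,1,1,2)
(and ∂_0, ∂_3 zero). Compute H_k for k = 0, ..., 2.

H_0 ≅ Z,  H_1 ≅ Z_2,  H_2 = 0.

H_0: b_0 = 7 − 0 − 6 = 1; torsion from ∂_1 factors > 1: none. So H_0 ≅ Z.
H_1: b_1 = 18 − 6 − 12 = 0; torsion from ∂_2 factors > 1: [2]. So H_1 ≅ Z_2.
H_2: b_2 = 12 − 12 − 0 = 0; torsion from ∂_3 factors > 1: none. So H_2 ≅ 0.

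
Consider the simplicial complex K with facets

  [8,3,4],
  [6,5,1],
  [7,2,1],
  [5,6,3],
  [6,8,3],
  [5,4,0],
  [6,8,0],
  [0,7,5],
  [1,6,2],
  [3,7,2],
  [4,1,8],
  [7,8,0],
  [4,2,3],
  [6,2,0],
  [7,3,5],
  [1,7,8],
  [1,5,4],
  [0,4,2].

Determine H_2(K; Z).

H_2 = Z.

Order the vertices as 0 < 1 < 2 < 3 < 4 < 5 < 6 < 7 < 8. Listing each simplex with vertices in this order, K has dimension 2 with simplices:

  0-simplices (9): [0], [1], [2], [3], [4], [5], [6], [7], [8]
  1-simplices (27): (27 of them)
  2-simplices (18): [0,2,4], [0,2,6], [0,4,5], [0,5,7], [0,6,8], [0,7,8], [1,2,6], [1,2,7], [1,4,5], [1,4,8], [1,5,6], [1,7,8], [2,3,4], [2,3,7], [3,4,8], [3,5,6], [3,5,7], [3,6,8]

Hence C_0 ≅ Z^9, C_1 ≅ Z^27, C_2 ≅ Z^18.

Boundary ∂_1: C_1 → C_0 maps an edge to its endpoints' difference, ∂[p,q] = q − p. For instance
  ∂[3,8] = [8] − [3].
The resulting 9×27 matrix has rank 8, and its Smith normal form has invariant factors (1,1,1,1,1,1,1,1).

Boundary ∂_2: C_2 → C_1 sends each 2-simplex [p,q,r] to [q,r] − [p,r] + [p,q]. For instance
  ∂[3,5,7] = [5,7] − [3,7] + [3,5],
  ∂[1,2,7] = [2,7] − [1,7] + [1,2].
This gives a 27×18 integer matrix of rank 17; reducing to Smith normal form yields diagonal entries (1,1,1,1,1,1,1,1,1,1,1,1,1,1,1,1,1).

From H_k ≅ ker(∂_k) / im(∂_{k+1}) we obtain:

  H_2: rank ker ∂_2 − rank ∂_3 = (18 − 17) − 0 = 1, and there is no ∂_3, so H_2 = Z.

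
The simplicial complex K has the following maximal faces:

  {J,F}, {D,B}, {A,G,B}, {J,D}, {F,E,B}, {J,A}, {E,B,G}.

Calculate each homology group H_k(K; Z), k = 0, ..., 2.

Fix the vertex order A < B < D < E < F < G < J and write every simplex with vertices in increasing order. Then dim K = 2 and the simplices of K are:

  0-simplices (7): A, B, D, E, F, G, J
  1-simplices (11): AB, AG, AJ, BD, BE, BF, BG, DJ, EF, EG, FJ
  2-simplices (3): ABG, BEF, BEG

so the chain groups are C_0 ≅ Z^7, C_1 ≅ Z^11, C_2 ≅ Z^3.

∂_1: C_1 → C_0 is given by ∂[p,q] = [q] − [p]. For instance
  ∂BE = E − B.
This gives a 7×11 integer matrix of rank 6; reducing to Smith normal form yields diagonal entries (1,1,1,1,1,1).

The boundary map ∂_2: C_2 → C_1 maps a triangle to the signed sum of its edges. For instance
  ∂ABG = BG − AG + AB,
  ∂BEF = EF − BF + BE.
The resulting 11×3 matrix has rank 3, and its Smith normal form has invariant factors (1,1,1).

From H_k ≅ ker(∂_k) / im(∂_{k+1}) we obtain:

  H_0: rank C_0 − rank ∂_1 = 7 − 6 = 1, and the invariant factors of ∂_1 are all 1, so H_0 = Z.
  H_1: rank ker ∂_1 − rank ∂_2 = (11 − 6) − 3 = 2, and the invariant factors of ∂_2 are all 1, so H_1 = Z^2.
  H_2: rank ker ∂_2 − rank ∂_3 = (3 − 3) − 0 = 0, and there is no ∂_3, so H_2 = 0.

As a check, the Euler characteristic is 7 − 11 + 3 = -1, which agrees with 1 − 2 + 0 = -1.

H_0 ≅ Z,  H_1 ≅ Z^2,  H_2 = 0.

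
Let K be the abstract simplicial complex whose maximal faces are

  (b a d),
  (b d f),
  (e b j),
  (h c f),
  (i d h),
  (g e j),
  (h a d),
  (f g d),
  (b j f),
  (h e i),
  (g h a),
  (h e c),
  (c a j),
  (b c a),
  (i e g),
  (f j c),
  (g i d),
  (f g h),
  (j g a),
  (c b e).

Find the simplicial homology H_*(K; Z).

H_0 = Z,  H_1 = Z ⊕ Z_2,  H_2 = 0.

We work with the vertex ordering a < b < c < d < e < f < g < h < i < j. The simplices of K, each written with vertices in increasing order, are:

  0-simplices (10): a, b, c, d, e, f, g, h, i, j
  1-simplices (30): ab, ac, ad, ag, ah, aj, bc, bd, be, bf, bj, ce, cf, ch, cj, df, dg, dh, di, eg, eh, ei, ej, fg, fh, fj, gh, gi, gj, hi
  2-simplices (20): abc, abd, acj, adh, agh, agj, bce, bdf, bej, bfj, ceh, cfh, cfj, dfg, dgi, dhi, egi, egj, ehi, fgh

giving chain groups C_0 ≅ Z^10, C_1 ≅ Z^30, C_2 ≅ Z^20.

Boundary ∂_1: C_1 → C_0 is given by ∂[p,q] = [q] − [p].
The resulting 10×30 matrix has rank 9, and its Smith normal form has invariant factors (1,1,1,1,1,1,1,1,1).

∂_2: C_2 → C_1 sends each 2-simplex [p,q,r] to [q,r] − [p,r] + [p,q]. For instance
  ∂abc = bc − ac + ab,
  ∂dgi = gi − di + dg.
This gives a 30×20 integer matrix of rank 20; reducing to Smith normal form yields diagonal entries (1,1,1,1,1,1,1,1,1,1,1,1,1,1,1,1,1,1,1,2).

From H_k ≅ ker(∂_k) / im(∂_{k+1}) we obtain:

  H_0: rank C_0 − rank ∂_1 = 10 − 9 = 1, and the invariant factors of ∂_1 are all 1, so H_0 ≅ Z.
  H_1: rank ker ∂_1 − rank ∂_2 = (30 − 9) − 20 = 1, and ∂_2 has invariant factor 2 > 1, so H_1 ≅ Z ⊕ Z_2.
  H_2: rank ker ∂_2 − rank ∂_3 = (20 − 20) − 0 = 0, and there is no ∂_3, so H_2 ≅ 0.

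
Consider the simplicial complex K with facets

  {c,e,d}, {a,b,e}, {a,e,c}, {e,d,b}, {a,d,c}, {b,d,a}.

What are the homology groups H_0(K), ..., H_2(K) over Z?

H_0 = Z,  H_1 = 0,  H_2 = Z.

Fix the vertex order a < b < c < d < e and write every simplex with vertices in increasing order. Then dim K = 2 and the simplices of K are:

  0-simplices (5): a, b, c, d, e
  1-simplices (9): ab, ac, ad, ae, bd, be, cd, ce, de
  2-simplices (6): abd, abe, acd, ace, bde, cde

giving chain groups C_0 ≅ Z^5, C_1 ≅ Z^9, C_2 ≅ Z^6.

The boundary map ∂_1: C_1 → C_0 is given by ∂[p,q] = [q] − [p].
The 5×9 boundary matrix has rank 4 and Smith normal form diag(1,1,1,1).

The boundary map ∂_2: C_2 → C_1 acts by ∂[p,q,r] = [q,r] − [p,r] + [p,q]. For instance
  ∂cde = de − ce + cd,
  ∂bde = de − be + bd.
This gives a 9×6 integer matrix of rank 5; reducing to Smith normal form yields diagonal entries (1,1,1,1,1).

Computing H_k = (kernel of ∂_k) / (image of ∂_{k+1}):

  H_0: rank C_0 − rank ∂_1 = 5 − 4 = 1, and the invariant factors of ∂_1 are all 1, so H_0 ≅ Z.
  H_1: rank ker ∂_1 − rank ∂_2 = (9 − 4) − 5 = 0, and the invariant factors of ∂_2 are all 1, so H_1 ≅ 0.
  H_2: rank ker ∂_2 − rank ∂_3 = (6 − 5) − 0 = 1, and there is no ∂_3, so H_2 ≅ Z.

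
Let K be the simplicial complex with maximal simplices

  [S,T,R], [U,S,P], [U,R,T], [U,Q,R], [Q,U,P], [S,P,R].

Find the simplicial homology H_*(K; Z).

H_0 = Z,  H_1 = Z,  H_2 = 0.

Fix the vertex order P < Q < R < S < T < U and write every simplex with vertices in increasing order. Then dim K = 2 and the simplices of K are:

  0-simplices (6): P, Q, R, S, T, U
  1-simplices (12): PQ, PR, PS, PU, QR, QU, RS, RT, RU, ST, SU, TU
  2-simplices (6): PQU, PRS, PSU, QRU, RST, RTU

Hence C_0 ≅ Z^6, C_1 ≅ Z^12, C_2 ≅ Z^6.

Boundary ∂_1: C_1 → C_0 maps an edge to its endpoints' difference, ∂[p,q] = q − p.
This gives a 6×12 integer matrix of rank 5; reducing to Smith normal form yields diagonal entries (1,1,1,1,1).

Boundary ∂_2: C_2 → C_1 sends each 2-simplex [p,q,r] to [q,r] − [p,r] + [p,q]. For instance
  ∂PRS = RS − PS + PR,
  ∂PSU = SU − PU + PS.
This gives a 12×6 integer matrix of rank 6; reducing to Smith normal form yields diagonal entries (1,1,1,1,1,1).

Now H_k = ker ∂_k / im ∂_{k+1}, so:

  H_0: rank C_0 − rank ∂_1 = 6 − 5 = 1, and the invariant factors of ∂_1 are all 1, so H_0 ≅ Z.
  H_1: rank ker ∂_1 − rank ∂_2 = (12 − 5) − 6 = 1, and the invariant factors of ∂_2 are all 1, so H_1 ≅ Z.
  H_2: rank ker ∂_2 − rank ∂_3 = (6 − 6) − 0 = 0, and there is no ∂_3, so H_2 ≅ 0.

(K is a triangulation of the cylinder S^1 x I.)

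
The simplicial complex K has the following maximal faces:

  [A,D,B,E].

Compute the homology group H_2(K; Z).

We work with the vertex ordering A < B < D < E. The simplices of K, each written with vertices in increasing order, are:

  0-simplices (4): A, B, D, E
  1-simplices (6): AB, AD, AE, BD, BE, DE
  2-simplices (4): ABD, ABE, ADE, BDE
  3-simplices (1): ABDE

Hence C_0 ≅ Z^4, C_1 ≅ Z^6, C_2 ≅ Z^4, C_3 ≅ Z^1.

The boundary map ∂_1: C_1 → C_0 sends each edge [p,q] (with p < q) to q − p.
The 4×6 boundary matrix has rank 3 and Smith normal form diag(1,1,1).

The boundary map ∂_2: C_2 → C_1 acts by ∂[p,q,r] = [q,r] − [p,r] + [p,q]. For instance
  ∂ABE = BE − AE + AB,
  ∂ABD = BD − AD + AB.
As a 6×4 matrix over Z this has rank 3, with invariant factors (1,1,1).

Boundary ∂_3: C_3 → C_2 sends each 3-simplex σ to the alternating sum Σ_i (−1)^i (σ with its i-th vertex removed). For instance
  ∂ABDE = BDE − ADE + ABE − ABD.
The 4×1 boundary matrix has rank 1 and Smith normal form diag(1).

Now H_k = ker ∂_k / im ∂_{k+1}, so:

  H_2: rank ker ∂_2 − rank ∂_3 = (4 − 3) − 1 = 0, and the invariant factors of ∂_3 are all 1, so H_2 ≅ 0.

H_2 ≅ 0.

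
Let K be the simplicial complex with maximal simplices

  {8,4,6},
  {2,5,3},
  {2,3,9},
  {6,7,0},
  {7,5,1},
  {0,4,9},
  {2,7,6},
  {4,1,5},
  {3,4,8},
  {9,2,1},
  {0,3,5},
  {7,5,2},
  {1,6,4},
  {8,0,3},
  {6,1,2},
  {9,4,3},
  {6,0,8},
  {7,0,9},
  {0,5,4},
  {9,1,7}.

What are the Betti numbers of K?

b_0 = 1, b_1 = 1, b_2 = 0.

We work with the vertex ordering 0 < 1 < 2 < 3 < 4 < 5 < 6 < 7 < 8 < 9. The simplices of K, each written with vertices in increasing order, are:

  0-simplices (10): [0], [1], [2], [3], [4], [5], [6], [7], [8], [9]
  1-simplices (30): (30 of them)
  2-simplices (20): (20 of them)

Hence C_0 ≅ Z^10, C_1 ≅ Z^30, C_2 ≅ Z^20.

The boundary map ∂_1: C_1 → C_0 maps an edge to its endpoints' difference, ∂[p,q] = q − p. For instance
  ∂[5,7] = [7] − [5].
The 10×30 boundary matrix has rank 9 and Smith normal form diag(1,1,1,1,1,1,1,1,1).

∂_2: C_2 → C_1 maps a triangle to the signed sum of its edges. For instance
  ∂[0,3,8] = [3,8] − [0,8] + [0,3],
  ∂[2,5,7] = [5,7] − [2,7] + [2,5].
This gives a 30×20 integer matrix of rank 20; reducing to Smith normal form yields diagonal entries (1,1,1,1,1,1,1,1,1,1,1,1,1,1,1,1,1,1,1,2).

Now H_k = ker ∂_k / im ∂_{k+1}, so:

  H_0: rank C_0 − rank ∂_1 = 10 − 9 = 1, and the invariant factors of ∂_1 are all 1, so H_0 ≅ Z.
  H_1: rank ker ∂_1 − rank ∂_2 = (30 − 9) − 20 = 1, and ∂_2 has invariant factor 2 > 1, so H_1 ≅ Z ⊕ Z/2Z.
  H_2: rank ker ∂_2 − rank ∂_3 = (20 − 20) − 0 = 0, and there is no ∂_3, so H_2 ≅ 0.

As a check, the Euler characteristic is 10 − 30 + 20 = 0, which agrees with 1 − 1 + 0 = 0.

Hence the Betti numbers are b_0 = 1, b_1 = 1, b_2 = 0.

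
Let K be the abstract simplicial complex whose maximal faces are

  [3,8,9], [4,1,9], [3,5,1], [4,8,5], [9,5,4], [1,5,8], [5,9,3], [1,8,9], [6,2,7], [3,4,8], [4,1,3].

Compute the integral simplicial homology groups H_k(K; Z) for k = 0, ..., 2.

Order the vertices as 1 < 2 < 3 < 4 < 5 < 6 < 7 < 8 < 9. Listing each simplex with vertices in this order, K has dimension 2 with simplices:

  0-simplices (9): [1], [2], [3], [4], [5], [6], [7], [8], [9]
  1-simplices (18): [1,3], [1,4], [1,5], [1,8], [1,9], [2,6], [2,7], [3,4], [3,5], [3,8], [3,9], [4,5], [4,8], [4,9], [5,8], [5,9], [6,7], [8,9]
  2-simplices (11): [1,3,4], [1,3,5], [1,4,9], [1,5,8], [1,8,9], [2,6,7], [3,4,8], [3,5,9], [3,8,9], [4,5,8], [4,5,9]

giving chain groups C_0 ≅ Z^9, C_1 ≅ Z^18, C_2 ≅ Z^11.

Boundary ∂_1: C_1 → C_0 maps an edge to its endpoints' difference, ∂[p,q] = q − p.
The resulting 9×18 matrix has rank 7, and its Smith normal form has invariant factors (1,1,1,1,1,1,1).

The boundary map ∂_2: C_2 → C_1 maps a triangle to the signed sum of its edges. For instance
  ∂[1,3,4] = [3,4] − [1,4] + [1,3],
  ∂[3,8,9] = [8,9] − [3,9] + [3,8].
This gives a 18×11 integer matrix of rank 11; reducing to Smith normal form yields diagonal entries (1,1,1,1,1,1,1,1,1,1,2).

Reading off H_k = ker ∂_k / im ∂_{k+1}:

  H_0: rank C_0 − rank ∂_1 = 9 − 7 = 2, and the invariant factors of ∂_1 are all 1, so H_0 = Z^2.
  H_1: rank ker ∂_1 − rank ∂_2 = (18 − 7) − 11 = 0, and ∂_2 has invariant factor 2 > 1, so H_1 = Z/2.
  H_2: rank ker ∂_2 − rank ∂_3 = (11 − 11) − 0 = 0, and there is no ∂_3, so H_2 = 0.

(K is a triangulation of the disjoint union of the 2-simplex and the real projective plane RP^2.)

H_0 ≅ Z^2,  H_1 ≅ Z/2,  H_2 = 0.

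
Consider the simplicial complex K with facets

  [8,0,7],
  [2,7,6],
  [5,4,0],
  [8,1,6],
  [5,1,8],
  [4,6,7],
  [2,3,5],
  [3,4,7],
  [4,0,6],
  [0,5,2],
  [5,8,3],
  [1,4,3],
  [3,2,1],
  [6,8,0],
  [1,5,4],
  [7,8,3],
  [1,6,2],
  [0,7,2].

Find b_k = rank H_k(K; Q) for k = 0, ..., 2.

b_0 = 1, b_1 = 1, b_2 = 0.

Fix the vertex order 0 < 1 < 2 < 3 < 4 < 5 < 6 < 7 < 8 and write every simplex with vertices in increasing order. Then dim K = 2 and the simplices of K are:

  0-simplices (9): [0], [1], [2], [3], [4], [5], [6], [7], [8]
  1-simplices (27): (27 of them)
  2-simplices (18): [0,2,5], [0,2,7], [0,4,5], [0,4,6], [0,6,8], [0,7,8], [1,2,3], [1,2,6], [1,3,4], [1,4,5], [1,5,8], [1,6,8], [2,3,5], [2,6,7], [3,4,7], [3,5,8], [3,7,8], [4,6,7]

Hence C_0 ≅ Z^9, C_1 ≅ Z^27, C_2 ≅ Z^18.

The boundary map ∂_1: C_1 → C_0 sends each edge [p,q] (with p < q) to q − p.
This gives a 9×27 integer matrix of rank 8; reducing to Smith normal form yields diagonal entries (1,1,1,1,1,1,1,1).

Boundary ∂_2: C_2 → C_1 maps a triangle to the signed sum of its edges. For instance
  ∂[1,5,8] = [5,8] − [1,8] + [1,5],
  ∂[1,6,8] = [6,8] − [1,8] + [1,6].
As a 27×18 matrix over Z this has rank 18, with invariant factors (1,1,1,1,1,1,1,1,1,1,1,1,1,1,1,1,1,2).

From H_k ≅ ker(∂_k) / im(∂_{k+1}) we obtain:

  H_0: rank C_0 − rank ∂_1 = 9 − 8 = 1, and the invariant factors of ∂_1 are all 1, so H_0 ≅ Z.
  H_1: rank ker ∂_1 − rank ∂_2 = (27 − 8) − 18 = 1, and ∂_2 has invariant factor 2 > 1, so H_1 ≅ Z ⊕ Z/2.
  H_2: rank ker ∂_2 − rank ∂_3 = (18 − 18) − 0 = 0, and there is no ∂_3, so H_2 ≅ 0.

As a check, the Euler characteristic is 9 − 27 + 18 = 0, which agrees with 1 − 1 + 0 = 0.

Hence the Betti numbers are b_0 = 1, b_1 = 1, b_2 = 0.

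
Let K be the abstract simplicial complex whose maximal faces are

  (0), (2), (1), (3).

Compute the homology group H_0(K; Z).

Take the total order 0 < 1 < 2 < 3 on the vertex set. Then K (dimension 0) consists of the simplices:

  0-simplices (4): [0], [1], [2], [3]

Hence C_0 ≅ Z^4.

Now H_k = ker ∂_k / im ∂_{k+1}, so:

  H_0: rank C_0 − rank ∂_1 = 4 − 0 = 4, and there is no ∂_1, so H_0 = Z^4.

H_0 ≅ Z^4.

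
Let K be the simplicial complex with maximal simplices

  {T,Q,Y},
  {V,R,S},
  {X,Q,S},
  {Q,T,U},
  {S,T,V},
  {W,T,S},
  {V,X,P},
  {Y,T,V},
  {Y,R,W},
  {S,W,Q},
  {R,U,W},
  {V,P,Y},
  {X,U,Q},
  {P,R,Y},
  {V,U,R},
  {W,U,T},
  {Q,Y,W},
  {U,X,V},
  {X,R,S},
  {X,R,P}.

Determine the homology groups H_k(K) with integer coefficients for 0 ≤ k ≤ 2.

H_0 ≅ Z,  H_1 ≅ Z ⊕ Z/2,  H_2 = 0.

Take the total order P < Q < R < S < T < U < V < W < X < Y on the vertex set. Then K (dimension 2) consists of the simplices:

  0-simplices (10): P, Q, R, S, T, U, V, W, X, Y
  1-simplices (30): PR, PV, PX, PY, QS, QT, QU, QW, QX, QY, RS, RU, RV, RW, RX, RY, ST, SV, SW, SX, TU, TV, TW, TY, UV, UW, UX, VX, VY, WY
  2-simplices (20): PRX, PRY, PVX, PVY, QSW, QSX, QTU, QTY, QUX, QWY, RSV, RSX, RUV, RUW, RWY, STV, STW, TUW, TVY, UVX

giving chain groups C_0 ≅ Z^10, C_1 ≅ Z^30, C_2 ≅ Z^20.

Boundary ∂_1: C_1 → C_0 maps an edge to its endpoints' difference, ∂[p,q] = q − p.
This gives a 10×30 integer matrix of rank 9; reducing to Smith normal form yields diagonal entries (1,1,1,1,1,1,1,1,1).

Boundary ∂_2: C_2 → C_1 sends each 2-simplex [p,q,r] to [q,r] − [p,r] + [p,q]. For instance
  ∂RUW = UW − RW + RU,
  ∂RWY = WY − RY + RW.
This gives a 30×20 integer matrix of rank 20; reducing to Smith normal form yields diagonal entries (1,1,1,1,1,1,1,1,1,1,1,1,1,1,1,1,1,1,1,2).

Now H_k = ker ∂_k / im ∂_{k+1}, so:

  H_0: rank C_0 − rank ∂_1 = 10 − 9 = 1, and the invariant factors of ∂_1 are all 1, so H_0 = Z.
  H_1: rank ker ∂_1 − rank ∂_2 = (30 − 9) − 20 = 1, and ∂_2 has invariant factor 2 > 1, so H_1 = Z ⊕ Z/2.
  H_2: rank ker ∂_2 − rank ∂_3 = (20 − 20) − 0 = 0, and there is no ∂_3, so H_2 = 0.

As a check, the Euler characteristic is 10 − 30 + 20 = 0, which agrees with 1 − 1 + 0 = 0.
(K is a triangulation of the Klein bottle.)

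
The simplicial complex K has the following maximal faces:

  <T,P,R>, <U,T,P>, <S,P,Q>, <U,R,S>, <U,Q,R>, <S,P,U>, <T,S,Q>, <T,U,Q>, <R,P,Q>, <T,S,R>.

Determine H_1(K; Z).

H_1 ≅ Z_2.

Order the vertices as P < Q < R < S < T < U. Listing each simplex with vertices in this order, K has dimension 2 with simplices:

  0-simplices (6): P, Q, R, S, T, U
  1-simplices (15): PQ, PR, PS, PT, PU, QR, QS, QT, QU, RS, RT, RU, ST, SU, TU
  2-simplices (10): PQR, PQS, PRT, PSU, PTU, QRU, QST, QTU, RST, RSU

Hence C_0 ≅ Z^6, C_1 ≅ Z^15, C_2 ≅ Z^10.

The boundary map ∂_1: C_1 → C_0 is given by ∂[p,q] = [q] − [p]. For instance
  ∂SU = U − S.
As a 6×15 matrix over Z this has rank 5, with invariant factors (1,1,1,1,1).

Boundary ∂_2: C_2 → C_1 sends each 2-simplex [p,q,r] to [q,r] − [p,r] + [p,q]. For instance
  ∂PQR = QR − PR + PQ,
  ∂QTU = TU − QU + QT.
As a 15×10 matrix over Z this has rank 10, with invariant factors (1,1,1,1,1,1,1,1,1,2).

Computing H_k = (kernel of ∂_k) / (image of ∂_{k+1}):

  H_1: rank ker ∂_1 − rank ∂_2 = (15 − 5) − 10 = 0, and ∂_2 has invariant factor 2 > 1, so H_1 = Z_2.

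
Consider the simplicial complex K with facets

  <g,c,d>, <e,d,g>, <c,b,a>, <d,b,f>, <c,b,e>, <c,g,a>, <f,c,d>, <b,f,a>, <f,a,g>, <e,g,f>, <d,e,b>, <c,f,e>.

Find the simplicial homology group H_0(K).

Take the total order a < b < c < d < e < f < g on the vertex set. Then K (dimension 2) consists of the simplices:

  0-simplices (7): a, b, c, d, e, f, g
  1-simplices (18): ab, ac, af, ag, bc, bd, be, bf, cd, ce, cf, cg, de, df, dg, ef, eg, fg
  2-simplices (12): abc, abf, acg, afg, bce, bde, bdf, cdf, cdg, cef, deg, efg

giving chain groups C_0 ≅ Z^7, C_1 ≅ Z^18, C_2 ≅ Z^12.

The boundary map ∂_1: C_1 → C_0 is given by ∂[p,q] = [q] − [p]. For instance
  ∂bd = d − b.
The 7×18 boundary matrix has rank 6 and Smith normal form diag(1,1,1,1,1,1).

The boundary map ∂_2: C_2 → C_1 sends each 2-simplex [p,q,r] to [q,r] − [p,r] + [p,q]. For instance
  ∂acg = cg − ag + ac,
  ∂abf = bf − af + ab.
As a 18×12 matrix over Z this has rank 12, with invariant factors (1,1,1,1,1,1,1,1,1,1,1,2).

Computing H_k = (kernel of ∂_k) / (image of ∂_{k+1}):

  H_0: rank C_0 − rank ∂_1 = 7 − 6 = 1, and the invariant factors of ∂_1 are all 1, so H_0 ≅ Z.

H_0 ≅ Z.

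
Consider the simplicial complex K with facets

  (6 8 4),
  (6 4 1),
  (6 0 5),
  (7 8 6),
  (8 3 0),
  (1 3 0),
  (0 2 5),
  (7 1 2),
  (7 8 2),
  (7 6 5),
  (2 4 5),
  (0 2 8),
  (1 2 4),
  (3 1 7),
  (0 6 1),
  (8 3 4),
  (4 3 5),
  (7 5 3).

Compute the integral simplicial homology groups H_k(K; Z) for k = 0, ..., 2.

H_0 = Z,  H_1 = Z^2,  H_2 = Z.

Take the total order 0 < 1 < 2 < 3 < 4 < 5 < 6 < 7 < 8 on the vertex set. Then K (dimension 2) consists of the simplices:

  0-simplices (9): [0], [1], [2], [3], [4], [5], [6], [7], [8]
  1-simplices (27): (27 of them)
  2-simplices (18): [0,1,3], [0,1,6], [0,2,5], [0,2,8], [0,3,8], [0,5,6], [1,2,4], [1,2,7], [1,3,7], [1,4,6], [2,4,5], [2,7,8], [3,4,5], [3,4,8], [3,5,7], [4,6,8], [5,6,7], [6,7,8]

so the chain groups are C_0 ≅ Z^9, C_1 ≅ Z^27, C_2 ≅ Z^18.

Boundary ∂_1: C_1 → C_0 maps an edge to its endpoints' difference, ∂[p,q] = q − p.
The resulting 9×27 matrix has rank 8, and its Smith normal form has invariant factors (1,1,1,1,1,1,1,1).

Boundary ∂_2: C_2 → C_1 sends each 2-simplex [p,q,r] to [q,r] − [p,r] + [p,q]. For instance
  ∂[0,3,8] = [3,8] − [0,8] + [0,3],
  ∂[0,5,6] = [5,6] − [0,6] + [0,5].
As a 27×18 matrix over Z this has rank 17, with invariant factors (1,1,1,1,1,1,1,1,1,1,1,1,1,1,1,1,1).

From H_k ≅ ker(∂_k) / im(∂_{k+1}) we obtain:

  H_0: rank C_0 − rank ∂_1 = 9 − 8 = 1, and the invariant factors of ∂_1 are all 1, so H_0 = Z.
  H_1: rank ker ∂_1 − rank ∂_2 = (27 − 8) − 17 = 2, and the invariant factors of ∂_2 are all 1, so H_1 = Z^2.
  H_2: rank ker ∂_2 − rank ∂_3 = (18 − 17) − 0 = 1, and there is no ∂_3, so H_2 = Z.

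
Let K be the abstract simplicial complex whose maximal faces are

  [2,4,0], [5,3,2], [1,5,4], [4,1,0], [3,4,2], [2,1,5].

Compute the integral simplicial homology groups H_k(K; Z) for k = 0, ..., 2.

K has 6 vertices, 12 edges, 6 triangles.
rank ∂_0 = 0, rank ∂_1 = 5 ⇒ b_0 = 6 − 0 − 5 = 1; all invariant factors of ∂_1 are 1 so no torsion. So H_0 ≅ Z.
rank ∂_1 = 5, rank ∂_2 = 6 ⇒ b_1 = 12 − 5 − 6 = 1; all invariant factors of ∂_2 are 1 so no torsion. So H_1 ≅ Z.
rank ∂_2 = 6, rank ∂_3 = 0 ⇒ b_2 = 6 − 6 − 0 = 0. So H_2 ≅ 0.

H_0 ≅ Z,  H_1 ≅ Z,  H_2 = 0.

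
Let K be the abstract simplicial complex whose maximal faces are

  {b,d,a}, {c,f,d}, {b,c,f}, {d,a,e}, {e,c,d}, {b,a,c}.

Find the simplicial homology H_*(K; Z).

Take the total order a < b < c < d < e < f on the vertex set. Then K (dimension 2) consists of the simplices:

  0-simplices (6): a, b, c, d, e, f
  1-simplices (12): ab, ac, ad, ae, bc, bd, bf, cd, ce, cf, de, df
  2-simplices (6): abc, abd, ade, bcf, cde, cdf

so the chain groups are C_0 ≅ Z^6, C_1 ≅ Z^12, C_2 ≅ Z^6.

∂_1: C_1 → C_0 maps an edge to its endpoints' difference, ∂[p,q] = q − p. For instance
  ∂ab = b − a.
This gives a 6×12 integer matrix of rank 5; reducing to Smith normal form yields diagonal entries (1,1,1,1,1).

Boundary ∂_2: C_2 → C_1 maps a triangle to the signed sum of its edges. For instance
  ∂cde = de − ce + cd,
  ∂abc = bc − ac + ab.
The 12×6 boundary matrix has rank 6 and Smith normal form diag(1,1,1,1,1,1).

Now H_k = ker ∂_k / im ∂_{k+1}, so:

  H_0: rank C_0 − rank ∂_1 = 6 − 5 = 1, and the invariant factors of ∂_1 are all 1, so H_0 ≅ Z.
  H_1: rank ker ∂_1 − rank ∂_2 = (12 − 5) − 6 = 1, and the invariant factors of ∂_2 are all 1, so H_1 ≅ Z.
  H_2: rank ker ∂_2 − rank ∂_3 = (6 − 6) − 0 = 0, and there is no ∂_3, so H_2 ≅ 0.

H_0 = Z,  H_1 = Z,  H_2 = 0.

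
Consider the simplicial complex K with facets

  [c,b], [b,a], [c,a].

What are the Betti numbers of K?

K has 3 vertices, 3 edges.
rank ∂_0 = 0, rank ∂_1 = 2 ⇒ b_0 = 3 − 0 − 2 = 1; all invariant factors of ∂_1 are 1 so no torsion. So H_0 ≅ Z.
rank ∂_1 = 2, rank ∂_2 = 0 ⇒ b_1 = 3 − 2 − 0 = 1. So H_1 ≅ Z.

b_0 = 1, b_1 = 1.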